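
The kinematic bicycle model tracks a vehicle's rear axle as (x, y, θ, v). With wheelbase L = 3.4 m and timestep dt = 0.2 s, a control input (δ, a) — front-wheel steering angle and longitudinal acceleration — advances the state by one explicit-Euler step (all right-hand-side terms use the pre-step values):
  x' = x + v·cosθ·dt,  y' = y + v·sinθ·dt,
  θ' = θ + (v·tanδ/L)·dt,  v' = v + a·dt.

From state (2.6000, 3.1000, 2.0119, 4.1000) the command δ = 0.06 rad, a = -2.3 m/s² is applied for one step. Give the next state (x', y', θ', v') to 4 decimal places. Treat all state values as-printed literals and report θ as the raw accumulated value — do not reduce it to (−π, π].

x' = 2.6000 + 4.1000·cos(2.0119)·0.2 = 2.2499
y' = 3.1000 + 4.1000·sin(2.0119)·0.2 = 3.8415
θ' = 2.0119 + (4.1000/3.4)·tan(0.06)·0.2 = 2.0264
v' = 4.1000 − 2.3000·0.2 = 3.6400

(2.2499, 3.8415, 2.0264, 3.6400)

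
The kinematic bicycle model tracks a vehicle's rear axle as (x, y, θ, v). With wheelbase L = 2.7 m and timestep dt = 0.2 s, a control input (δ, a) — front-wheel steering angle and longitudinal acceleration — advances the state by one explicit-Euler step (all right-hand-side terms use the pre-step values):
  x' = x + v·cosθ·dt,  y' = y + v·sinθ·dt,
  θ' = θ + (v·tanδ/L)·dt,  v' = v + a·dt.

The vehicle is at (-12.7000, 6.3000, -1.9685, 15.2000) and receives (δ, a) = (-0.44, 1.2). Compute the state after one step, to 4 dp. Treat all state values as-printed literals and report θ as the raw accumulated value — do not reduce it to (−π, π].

x' = -12.7000 + 15.2000·cos(-1.9685)·0.2 = -13.8774
y' = 6.3000 + 15.2000·sin(-1.9685)·0.2 = 3.4973
θ' = -1.9685 + (15.2000/2.7)·tan(-0.44)·0.2 = -2.4986
v' = 15.2000 + 1.2000·0.2 = 15.4400

(-13.8774, 3.4973, -2.4986, 15.4400)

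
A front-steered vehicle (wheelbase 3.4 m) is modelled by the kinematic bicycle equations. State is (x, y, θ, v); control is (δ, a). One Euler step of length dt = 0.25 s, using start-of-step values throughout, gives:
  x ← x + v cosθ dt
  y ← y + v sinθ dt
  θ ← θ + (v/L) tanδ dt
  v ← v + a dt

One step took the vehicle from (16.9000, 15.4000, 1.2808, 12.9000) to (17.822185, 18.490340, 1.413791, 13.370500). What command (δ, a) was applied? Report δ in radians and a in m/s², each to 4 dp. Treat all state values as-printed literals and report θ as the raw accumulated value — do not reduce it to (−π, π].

a = (v'−v)/dt = (0.470500)/0.25 = 1.8820
Δθ = θ'−θ = 0.132991;  (v·dt/L) = 12.9000·0.25/3.4 = 0.948529
tan δ = Δθ·L/(v·dt) = 0.140208  →  δ = 0.1393

δ = 0.1393, a = 1.8820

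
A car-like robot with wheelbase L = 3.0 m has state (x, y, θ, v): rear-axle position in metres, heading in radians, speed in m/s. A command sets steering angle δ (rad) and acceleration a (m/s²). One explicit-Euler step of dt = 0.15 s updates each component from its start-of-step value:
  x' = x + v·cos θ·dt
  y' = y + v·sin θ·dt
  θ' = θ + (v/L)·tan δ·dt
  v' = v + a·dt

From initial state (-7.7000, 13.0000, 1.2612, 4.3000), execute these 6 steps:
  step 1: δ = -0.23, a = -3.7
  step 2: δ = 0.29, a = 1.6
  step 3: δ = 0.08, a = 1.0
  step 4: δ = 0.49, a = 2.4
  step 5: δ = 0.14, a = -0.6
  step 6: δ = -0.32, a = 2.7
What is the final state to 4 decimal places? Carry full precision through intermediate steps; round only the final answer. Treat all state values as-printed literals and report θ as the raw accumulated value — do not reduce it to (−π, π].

(-6.7350, 16.6224, 1.3517, 4.8100)

after step 1 (δ=-0.23, a=-3.7): (-7.503485, 13.614335, 1.210859, 3.745000)
after step 2 (δ=0.29, a=1.6): (-7.305628, 14.140087, 1.266737, 3.985000)
after step 3 (δ=0.08, a=1.0): (-7.126664, 14.710418, 1.282711, 4.135000)
after step 4 (δ=0.49, a=2.4): (-6.950441, 15.305107, 1.392989, 4.495000)
after step 5 (δ=0.14, a=-0.6): (-6.831185, 15.968727, 1.424661, 4.405000)
after step 6 (δ=-0.32, a=2.7): (-6.734970, 16.622434, 1.351673, 4.810000)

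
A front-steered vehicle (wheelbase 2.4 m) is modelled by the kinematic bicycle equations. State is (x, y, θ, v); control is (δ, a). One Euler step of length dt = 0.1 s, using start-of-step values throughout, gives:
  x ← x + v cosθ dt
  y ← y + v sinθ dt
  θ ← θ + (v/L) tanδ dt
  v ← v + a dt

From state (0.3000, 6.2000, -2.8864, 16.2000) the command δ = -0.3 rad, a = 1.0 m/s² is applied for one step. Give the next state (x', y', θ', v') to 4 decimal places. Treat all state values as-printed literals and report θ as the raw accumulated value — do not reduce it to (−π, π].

x' = 0.3000 + 16.2000·cos(-2.8864)·0.1 = -1.2675
y' = 6.2000 + 16.2000·sin(-2.8864)·0.1 = 5.7911
θ' = -2.8864 + (16.2000/2.4)·tan(-0.3)·0.1 = -3.0952
v' = 16.2000 + 1.0000·0.1 = 16.3000

(-1.2675, 5.7911, -3.0952, 16.3000)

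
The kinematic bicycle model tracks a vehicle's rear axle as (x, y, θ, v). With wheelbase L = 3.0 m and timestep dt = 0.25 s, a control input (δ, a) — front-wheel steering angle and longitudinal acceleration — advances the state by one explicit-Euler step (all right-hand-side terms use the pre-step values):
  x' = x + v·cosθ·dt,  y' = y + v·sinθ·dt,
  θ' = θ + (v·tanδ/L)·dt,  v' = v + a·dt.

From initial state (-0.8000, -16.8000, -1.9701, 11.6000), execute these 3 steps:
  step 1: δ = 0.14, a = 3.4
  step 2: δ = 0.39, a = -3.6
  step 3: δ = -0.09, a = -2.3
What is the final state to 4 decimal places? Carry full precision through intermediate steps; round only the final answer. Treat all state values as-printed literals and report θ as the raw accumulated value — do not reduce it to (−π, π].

(-2.2672, -25.3263, -1.4943, 10.9750)

after step 1 (δ=0.14, a=3.4): (-1.927453, -19.471863, -1.833876, 12.450000)
after step 2 (δ=0.39, a=-3.6): (-2.736874, -22.477273, -1.407406, 11.550000)
after step 3 (δ=-0.09, a=-2.3): (-2.267181, -25.326316, -1.494266, 10.975000)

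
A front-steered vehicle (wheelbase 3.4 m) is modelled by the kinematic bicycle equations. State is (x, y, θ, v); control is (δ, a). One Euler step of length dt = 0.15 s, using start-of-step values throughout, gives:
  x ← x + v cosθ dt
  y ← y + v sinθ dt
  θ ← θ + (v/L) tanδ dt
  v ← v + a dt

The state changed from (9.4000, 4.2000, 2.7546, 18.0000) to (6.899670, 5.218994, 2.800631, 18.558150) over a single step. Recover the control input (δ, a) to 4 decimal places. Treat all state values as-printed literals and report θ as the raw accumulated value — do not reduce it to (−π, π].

δ = 0.0579, a = 3.7210

a = (v'−v)/dt = (0.558150)/0.15 = 3.7210
Δθ = θ'−θ = 0.046031;  (v·dt/L) = 18.0000·0.15/3.4 = 0.794118
tan δ = Δθ·L/(v·dt) = 0.057965  →  δ = 0.0579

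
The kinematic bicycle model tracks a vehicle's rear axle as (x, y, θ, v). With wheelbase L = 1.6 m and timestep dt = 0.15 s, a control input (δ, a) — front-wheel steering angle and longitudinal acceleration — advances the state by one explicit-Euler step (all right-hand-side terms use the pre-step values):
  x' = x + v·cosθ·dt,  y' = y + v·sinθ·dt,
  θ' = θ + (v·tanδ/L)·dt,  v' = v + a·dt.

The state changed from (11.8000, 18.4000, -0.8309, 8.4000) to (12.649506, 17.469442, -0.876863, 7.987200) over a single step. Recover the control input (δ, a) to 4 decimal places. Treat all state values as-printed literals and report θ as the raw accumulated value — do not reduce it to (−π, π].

a = (v'−v)/dt = (-0.412800)/0.15 = -2.7520
Δθ = θ'−θ = -0.045963;  (v·dt/L) = 8.4000·0.15/1.6 = 0.787500
tan δ = Δθ·L/(v·dt) = -0.058366  →  δ = -0.0583

δ = -0.0583, a = -2.7520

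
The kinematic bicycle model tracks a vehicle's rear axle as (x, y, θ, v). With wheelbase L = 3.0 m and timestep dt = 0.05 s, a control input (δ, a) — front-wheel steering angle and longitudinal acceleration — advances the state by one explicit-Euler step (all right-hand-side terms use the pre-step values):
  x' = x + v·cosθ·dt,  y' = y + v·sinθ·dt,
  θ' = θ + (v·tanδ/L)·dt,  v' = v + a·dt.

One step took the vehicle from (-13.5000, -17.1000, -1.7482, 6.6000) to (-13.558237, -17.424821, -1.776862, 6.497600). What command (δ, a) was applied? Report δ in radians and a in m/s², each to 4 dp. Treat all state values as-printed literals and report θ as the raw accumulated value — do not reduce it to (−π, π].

a = (v'−v)/dt = (-0.102400)/0.05 = -2.0480
Δθ = θ'−θ = -0.028662;  (v·dt/L) = 6.6000·0.05/3.0 = 0.110000
tan δ = Δθ·L/(v·dt) = -0.260564  →  δ = -0.2549

δ = -0.2549, a = -2.0480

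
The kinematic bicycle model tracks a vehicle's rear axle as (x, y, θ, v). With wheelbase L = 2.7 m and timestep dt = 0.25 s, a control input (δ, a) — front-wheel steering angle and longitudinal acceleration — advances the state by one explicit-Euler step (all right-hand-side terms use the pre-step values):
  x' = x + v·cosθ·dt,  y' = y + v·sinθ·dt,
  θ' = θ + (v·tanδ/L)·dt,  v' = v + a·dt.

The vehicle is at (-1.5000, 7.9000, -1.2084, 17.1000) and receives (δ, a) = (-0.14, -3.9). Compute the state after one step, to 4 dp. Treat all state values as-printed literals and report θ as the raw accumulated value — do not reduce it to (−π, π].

(0.0156, 3.9027, -1.4315, 16.1250)

x' = -1.5000 + 17.1000·cos(-1.2084)·0.25 = 0.0156
y' = 7.9000 + 17.1000·sin(-1.2084)·0.25 = 3.9027
θ' = -1.2084 + (17.1000/2.7)·tan(-0.14)·0.25 = -1.4315
v' = 17.1000 − 3.9000·0.25 = 16.1250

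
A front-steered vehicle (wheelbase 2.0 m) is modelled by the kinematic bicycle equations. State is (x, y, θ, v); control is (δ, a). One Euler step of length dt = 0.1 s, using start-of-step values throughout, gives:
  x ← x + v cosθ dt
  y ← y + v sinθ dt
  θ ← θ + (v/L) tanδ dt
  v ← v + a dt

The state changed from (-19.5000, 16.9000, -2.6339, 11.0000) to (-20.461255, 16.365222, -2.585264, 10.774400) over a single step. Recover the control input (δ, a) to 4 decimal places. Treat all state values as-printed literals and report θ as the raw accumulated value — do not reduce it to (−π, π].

δ = 0.0882, a = -2.2560

a = (v'−v)/dt = (-0.225600)/0.1 = -2.2560
Δθ = θ'−θ = 0.048636;  (v·dt/L) = 11.0000·0.1/2.0 = 0.550000
tan δ = Δθ·L/(v·dt) = 0.088429  →  δ = 0.0882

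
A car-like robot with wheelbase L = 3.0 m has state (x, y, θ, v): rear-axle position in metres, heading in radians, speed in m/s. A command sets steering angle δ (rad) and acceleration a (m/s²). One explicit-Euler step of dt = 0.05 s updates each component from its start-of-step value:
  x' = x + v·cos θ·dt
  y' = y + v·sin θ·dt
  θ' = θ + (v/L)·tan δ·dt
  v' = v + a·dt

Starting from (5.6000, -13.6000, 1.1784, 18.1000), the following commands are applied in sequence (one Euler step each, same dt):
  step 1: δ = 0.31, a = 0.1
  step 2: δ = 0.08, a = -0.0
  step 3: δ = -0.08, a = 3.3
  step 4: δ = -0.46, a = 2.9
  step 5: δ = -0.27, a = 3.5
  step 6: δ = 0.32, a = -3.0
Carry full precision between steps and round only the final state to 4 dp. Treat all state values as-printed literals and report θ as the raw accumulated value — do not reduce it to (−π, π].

(7.5879, -8.5203, 1.1419, 18.4400)

after step 1 (δ=0.31, a=0.1): (5.946075, -12.763784, 1.275032, 18.105000)
after step 2 (δ=0.08, a=-0.0): (6.209929, -11.897840, 1.299224, 18.105000)
after step 3 (δ=-0.08, a=3.3): (6.452760, -11.025768, 1.275032, 18.270000)
after step 4 (δ=-0.46, a=2.9): (6.719018, -10.151932, 1.124168, 18.415000)
after step 5 (δ=-0.27, a=3.5): (7.116715, -9.321500, 1.039226, 18.590000)
after step 6 (δ=0.32, a=-3.0): (7.587867, -8.520259, 1.141902, 18.440000)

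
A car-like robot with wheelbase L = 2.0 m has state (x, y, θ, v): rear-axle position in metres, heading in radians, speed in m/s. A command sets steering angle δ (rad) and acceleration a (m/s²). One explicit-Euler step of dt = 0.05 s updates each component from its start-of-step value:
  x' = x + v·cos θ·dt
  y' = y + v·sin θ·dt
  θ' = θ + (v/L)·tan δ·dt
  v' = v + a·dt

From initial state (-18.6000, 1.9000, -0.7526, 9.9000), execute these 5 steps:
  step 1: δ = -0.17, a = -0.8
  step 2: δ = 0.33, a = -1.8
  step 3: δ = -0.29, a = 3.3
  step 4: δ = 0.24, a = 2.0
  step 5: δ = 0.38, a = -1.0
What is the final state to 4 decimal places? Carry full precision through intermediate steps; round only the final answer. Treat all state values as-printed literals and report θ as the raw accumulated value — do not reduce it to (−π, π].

after step 1 (δ=-0.17, a=-0.8): (-18.238693, 1.561648, -0.795085, 9.860000)
after step 2 (δ=0.33, a=-1.8): (-17.893482, 1.209684, -0.710653, 9.770000)
after step 3 (δ=-0.29, a=3.3): (-17.523230, 0.891022, -0.783540, 9.935000)
after step 4 (δ=0.24, a=2.0): (-17.171323, 0.540420, -0.722758, 10.035000)
after step 5 (δ=0.38, a=-1.0): (-16.795018, 0.208534, -0.622556, 9.985000)

(-16.7950, 0.2085, -0.6226, 9.9850)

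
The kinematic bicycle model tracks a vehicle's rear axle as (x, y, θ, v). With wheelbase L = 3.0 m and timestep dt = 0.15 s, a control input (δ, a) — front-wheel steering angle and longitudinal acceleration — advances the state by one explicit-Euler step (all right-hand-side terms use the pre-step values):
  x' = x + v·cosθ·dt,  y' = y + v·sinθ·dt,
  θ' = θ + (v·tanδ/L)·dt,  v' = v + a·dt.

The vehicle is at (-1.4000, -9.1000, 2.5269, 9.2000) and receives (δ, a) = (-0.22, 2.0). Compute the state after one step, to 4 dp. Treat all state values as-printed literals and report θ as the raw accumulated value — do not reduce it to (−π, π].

x' = -1.4000 + 9.2000·cos(2.5269)·0.15 = -2.5274
y' = -9.1000 + 9.2000·sin(2.5269)·0.15 = -8.3041
θ' = 2.5269 + (9.2000/3.0)·tan(-0.22)·0.15 = 2.4240
v' = 9.2000 + 2.0000·0.15 = 9.5000

(-2.5274, -8.3041, 2.4240, 9.5000)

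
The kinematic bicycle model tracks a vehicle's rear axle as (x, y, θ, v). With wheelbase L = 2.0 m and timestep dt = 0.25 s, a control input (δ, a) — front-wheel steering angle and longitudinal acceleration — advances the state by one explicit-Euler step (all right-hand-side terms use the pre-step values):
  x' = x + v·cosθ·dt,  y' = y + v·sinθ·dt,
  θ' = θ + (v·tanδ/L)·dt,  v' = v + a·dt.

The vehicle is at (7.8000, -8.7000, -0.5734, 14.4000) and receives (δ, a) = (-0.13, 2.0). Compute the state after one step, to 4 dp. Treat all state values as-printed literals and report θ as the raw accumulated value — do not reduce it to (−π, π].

x' = 7.8000 + 14.4000·cos(-0.5734)·0.25 = 10.8242
y' = -8.7000 + 14.4000·sin(-0.5734)·0.25 = -10.6530
θ' = -0.5734 + (14.4000/2.0)·tan(-0.13)·0.25 = -0.8087
v' = 14.4000 + 2.0000·0.25 = 14.9000

(10.8242, -10.6530, -0.8087, 14.9000)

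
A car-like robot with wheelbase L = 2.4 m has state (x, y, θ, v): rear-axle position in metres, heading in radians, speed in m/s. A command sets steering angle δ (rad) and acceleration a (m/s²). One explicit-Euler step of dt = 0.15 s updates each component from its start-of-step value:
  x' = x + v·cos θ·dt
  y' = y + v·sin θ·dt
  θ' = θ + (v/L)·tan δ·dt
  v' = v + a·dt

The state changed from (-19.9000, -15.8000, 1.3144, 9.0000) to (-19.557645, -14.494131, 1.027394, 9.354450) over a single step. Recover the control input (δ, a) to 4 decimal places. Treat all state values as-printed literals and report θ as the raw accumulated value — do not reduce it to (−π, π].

a = (v'−v)/dt = (0.354450)/0.15 = 2.3630
Δθ = θ'−θ = -0.287006;  (v·dt/L) = 9.0000·0.15/2.4 = 0.562500
tan δ = Δθ·L/(v·dt) = -0.510233  →  δ = -0.4718

δ = -0.4718, a = 2.3630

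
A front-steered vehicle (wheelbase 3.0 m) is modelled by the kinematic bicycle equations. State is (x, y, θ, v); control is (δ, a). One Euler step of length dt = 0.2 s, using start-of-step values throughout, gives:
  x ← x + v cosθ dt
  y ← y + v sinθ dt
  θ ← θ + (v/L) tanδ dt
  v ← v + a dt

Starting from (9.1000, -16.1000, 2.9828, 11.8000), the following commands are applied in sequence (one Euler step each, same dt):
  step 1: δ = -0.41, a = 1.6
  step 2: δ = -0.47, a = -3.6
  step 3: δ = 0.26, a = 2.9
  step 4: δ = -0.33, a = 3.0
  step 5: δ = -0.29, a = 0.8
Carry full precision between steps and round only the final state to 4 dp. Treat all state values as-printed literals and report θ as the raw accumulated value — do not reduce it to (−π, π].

after step 1 (δ=-0.41, a=1.6): (6.769691, -15.726822, 2.640890, 12.120000)
after step 2 (δ=-0.47, a=-3.6): (4.643248, -14.563201, 2.230454, 11.400000)
after step 3 (δ=0.26, a=2.9): (3.245959, -12.761539, 2.432630, 11.980000)
after step 4 (δ=-0.33, a=3.0): (1.427305, -11.201631, 2.159067, 12.580000)
after step 5 (δ=-0.29, a=0.8): (0.031118, -9.108567, 1.908798, 12.740000)

(0.0311, -9.1086, 1.9088, 12.7400)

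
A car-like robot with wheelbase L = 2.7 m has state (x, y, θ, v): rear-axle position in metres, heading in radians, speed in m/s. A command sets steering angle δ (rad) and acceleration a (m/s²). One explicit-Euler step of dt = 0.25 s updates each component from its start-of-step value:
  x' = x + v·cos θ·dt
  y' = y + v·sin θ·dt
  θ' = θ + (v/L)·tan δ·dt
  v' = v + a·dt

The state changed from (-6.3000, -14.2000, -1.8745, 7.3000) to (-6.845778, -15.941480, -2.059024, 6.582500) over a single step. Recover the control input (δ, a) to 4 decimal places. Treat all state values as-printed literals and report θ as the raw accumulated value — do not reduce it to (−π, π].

δ = -0.2665, a = -2.8700

a = (v'−v)/dt = (-0.717500)/0.25 = -2.8700
Δθ = θ'−θ = -0.184524;  (v·dt/L) = 7.3000·0.25/2.7 = 0.675926
tan δ = Δθ·L/(v·dt) = -0.272994  →  δ = -0.2665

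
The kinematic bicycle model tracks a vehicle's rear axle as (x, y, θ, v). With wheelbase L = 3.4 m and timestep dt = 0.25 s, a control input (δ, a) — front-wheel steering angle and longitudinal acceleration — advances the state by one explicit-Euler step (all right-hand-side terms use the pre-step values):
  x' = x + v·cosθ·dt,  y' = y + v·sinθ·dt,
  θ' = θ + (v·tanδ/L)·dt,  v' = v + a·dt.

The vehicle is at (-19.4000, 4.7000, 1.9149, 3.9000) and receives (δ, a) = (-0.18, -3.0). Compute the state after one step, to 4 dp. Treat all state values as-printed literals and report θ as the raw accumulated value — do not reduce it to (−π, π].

(-19.7289, 5.6178, 1.8627, 3.1500)

x' = -19.4000 + 3.9000·cos(1.9149)·0.25 = -19.7289
y' = 4.7000 + 3.9000·sin(1.9149)·0.25 = 5.6178
θ' = 1.9149 + (3.9000/3.4)·tan(-0.18)·0.25 = 1.8627
v' = 3.9000 − 3.0000·0.25 = 3.1500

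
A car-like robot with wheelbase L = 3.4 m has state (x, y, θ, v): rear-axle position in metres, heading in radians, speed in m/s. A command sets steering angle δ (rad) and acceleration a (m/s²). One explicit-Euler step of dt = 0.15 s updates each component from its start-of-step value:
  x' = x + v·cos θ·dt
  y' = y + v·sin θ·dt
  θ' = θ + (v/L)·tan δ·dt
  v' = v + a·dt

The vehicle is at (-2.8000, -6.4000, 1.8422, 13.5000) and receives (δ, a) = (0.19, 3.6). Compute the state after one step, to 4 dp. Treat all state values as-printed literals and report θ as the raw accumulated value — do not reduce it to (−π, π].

(-3.3429, -4.4491, 1.9567, 14.0400)

x' = -2.8000 + 13.5000·cos(1.8422)·0.15 = -3.3429
y' = -6.4000 + 13.5000·sin(1.8422)·0.15 = -4.4491
θ' = 1.8422 + (13.5000/3.4)·tan(0.19)·0.15 = 1.9567
v' = 13.5000 + 3.6000·0.15 = 14.0400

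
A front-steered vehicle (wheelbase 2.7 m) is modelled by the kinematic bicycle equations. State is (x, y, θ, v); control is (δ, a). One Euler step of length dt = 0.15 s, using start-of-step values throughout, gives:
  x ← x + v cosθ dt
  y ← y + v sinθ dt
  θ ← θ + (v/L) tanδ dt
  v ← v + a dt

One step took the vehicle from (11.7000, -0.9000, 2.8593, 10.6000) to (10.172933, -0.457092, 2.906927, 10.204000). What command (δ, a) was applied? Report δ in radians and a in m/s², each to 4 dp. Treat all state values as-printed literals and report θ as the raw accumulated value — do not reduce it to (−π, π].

a = (v'−v)/dt = (-0.396000)/0.15 = -2.6400
Δθ = θ'−θ = 0.047627;  (v·dt/L) = 10.6000·0.15/2.7 = 0.588889
tan δ = Δθ·L/(v·dt) = 0.080876  →  δ = 0.0807

δ = 0.0807, a = -2.6400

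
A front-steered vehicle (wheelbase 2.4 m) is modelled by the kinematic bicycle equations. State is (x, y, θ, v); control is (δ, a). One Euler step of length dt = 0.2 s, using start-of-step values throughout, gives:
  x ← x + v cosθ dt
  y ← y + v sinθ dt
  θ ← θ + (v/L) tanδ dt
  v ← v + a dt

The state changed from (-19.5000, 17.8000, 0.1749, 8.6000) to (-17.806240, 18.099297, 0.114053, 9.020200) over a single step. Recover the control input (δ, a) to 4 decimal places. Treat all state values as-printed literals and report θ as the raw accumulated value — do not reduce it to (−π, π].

δ = -0.0847, a = 2.1010

a = (v'−v)/dt = (0.420200)/0.2 = 2.1010
Δθ = θ'−θ = -0.060847;  (v·dt/L) = 8.6000·0.2/2.4 = 0.716667
tan δ = Δθ·L/(v·dt) = -0.084903  →  δ = -0.0847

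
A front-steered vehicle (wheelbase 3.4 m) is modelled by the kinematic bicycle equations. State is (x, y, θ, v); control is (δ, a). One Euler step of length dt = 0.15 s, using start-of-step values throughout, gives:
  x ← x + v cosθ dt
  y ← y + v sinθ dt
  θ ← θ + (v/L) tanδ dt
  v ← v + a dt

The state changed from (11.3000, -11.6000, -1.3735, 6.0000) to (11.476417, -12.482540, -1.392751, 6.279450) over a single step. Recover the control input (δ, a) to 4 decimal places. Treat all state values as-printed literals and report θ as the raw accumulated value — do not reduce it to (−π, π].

δ = -0.0726, a = 1.8630

a = (v'−v)/dt = (0.279450)/0.15 = 1.8630
Δθ = θ'−θ = -0.019251;  (v·dt/L) = 6.0000·0.15/3.4 = 0.264706
tan δ = Δθ·L/(v·dt) = -0.072726  →  δ = -0.0726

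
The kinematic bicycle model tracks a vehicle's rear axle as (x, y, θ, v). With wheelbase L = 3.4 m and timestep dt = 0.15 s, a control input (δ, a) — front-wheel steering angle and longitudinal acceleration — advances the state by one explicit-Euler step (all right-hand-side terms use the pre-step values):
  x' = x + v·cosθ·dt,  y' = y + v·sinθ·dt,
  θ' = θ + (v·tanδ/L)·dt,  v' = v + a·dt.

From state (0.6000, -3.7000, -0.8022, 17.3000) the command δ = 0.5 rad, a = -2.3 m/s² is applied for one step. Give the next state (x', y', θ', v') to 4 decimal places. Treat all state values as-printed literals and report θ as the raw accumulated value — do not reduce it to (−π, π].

x' = 0.6000 + 17.3000·cos(-0.8022)·0.15 = 2.4039
y' = -3.7000 + 17.3000·sin(-0.8022)·0.15 = -5.5655
θ' = -0.8022 + (17.3000/3.4)·tan(0.5)·0.15 = -0.3852
v' = 17.3000 − 2.3000·0.15 = 16.9550

(2.4039, -5.5655, -0.3852, 16.9550)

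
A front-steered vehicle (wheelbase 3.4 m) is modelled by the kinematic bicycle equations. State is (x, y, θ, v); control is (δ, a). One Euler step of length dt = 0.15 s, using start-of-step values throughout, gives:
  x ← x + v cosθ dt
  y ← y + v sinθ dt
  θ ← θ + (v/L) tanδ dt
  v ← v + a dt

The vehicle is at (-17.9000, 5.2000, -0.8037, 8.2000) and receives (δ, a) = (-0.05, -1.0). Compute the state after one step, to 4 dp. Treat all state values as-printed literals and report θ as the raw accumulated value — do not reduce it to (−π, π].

x' = -17.9000 + 8.2000·cos(-0.8037)·0.15 = -17.0463
y' = 5.2000 + 8.2000·sin(-0.8037)·0.15 = 4.3145
θ' = -0.8037 + (8.2000/3.4)·tan(-0.05)·0.15 = -0.8218
v' = 8.2000 − 1.0000·0.15 = 8.0500

(-17.0463, 4.3145, -0.8218, 8.0500)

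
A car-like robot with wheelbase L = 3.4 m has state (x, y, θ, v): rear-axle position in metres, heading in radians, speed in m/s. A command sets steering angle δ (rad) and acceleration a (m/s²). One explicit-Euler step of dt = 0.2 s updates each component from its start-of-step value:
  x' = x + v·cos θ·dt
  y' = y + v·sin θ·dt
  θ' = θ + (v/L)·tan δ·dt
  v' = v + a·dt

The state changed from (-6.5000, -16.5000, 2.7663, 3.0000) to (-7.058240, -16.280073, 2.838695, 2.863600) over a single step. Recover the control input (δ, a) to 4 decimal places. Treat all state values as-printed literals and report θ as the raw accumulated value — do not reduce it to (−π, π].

a = (v'−v)/dt = (-0.136400)/0.2 = -0.6820
Δθ = θ'−θ = 0.072395;  (v·dt/L) = 3.0000·0.2/3.4 = 0.176471
tan δ = Δθ·L/(v·dt) = 0.410238  →  δ = 0.3893

δ = 0.3893, a = -0.6820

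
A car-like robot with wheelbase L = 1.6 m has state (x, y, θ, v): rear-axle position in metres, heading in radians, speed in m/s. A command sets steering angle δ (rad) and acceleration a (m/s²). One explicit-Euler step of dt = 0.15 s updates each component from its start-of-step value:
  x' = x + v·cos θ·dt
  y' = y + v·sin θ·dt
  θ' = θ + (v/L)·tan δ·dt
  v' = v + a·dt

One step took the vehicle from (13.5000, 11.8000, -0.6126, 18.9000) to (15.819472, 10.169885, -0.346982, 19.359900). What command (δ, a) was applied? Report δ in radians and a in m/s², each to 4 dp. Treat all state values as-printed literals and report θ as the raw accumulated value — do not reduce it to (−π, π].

δ = 0.1488, a = 3.0660

a = (v'−v)/dt = (0.459900)/0.15 = 3.0660
Δθ = θ'−θ = 0.265618;  (v·dt/L) = 18.9000·0.15/1.6 = 1.771875
tan δ = Δθ·L/(v·dt) = 0.149908  →  δ = 0.1488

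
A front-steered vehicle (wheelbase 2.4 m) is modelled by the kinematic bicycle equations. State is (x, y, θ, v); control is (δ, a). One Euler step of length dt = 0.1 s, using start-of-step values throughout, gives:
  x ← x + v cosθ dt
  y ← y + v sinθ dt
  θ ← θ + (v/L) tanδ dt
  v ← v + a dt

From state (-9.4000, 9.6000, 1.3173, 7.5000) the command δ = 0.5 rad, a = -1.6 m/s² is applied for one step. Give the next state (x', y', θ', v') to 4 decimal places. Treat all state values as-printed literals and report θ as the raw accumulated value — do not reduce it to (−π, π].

x' = -9.4000 + 7.5000·cos(1.3173)·0.1 = -9.2119
y' = 9.6000 + 7.5000·sin(1.3173)·0.1 = 10.3260
θ' = 1.3173 + (7.5000/2.4)·tan(0.5)·0.1 = 1.4880
v' = 7.5000 − 1.6000·0.1 = 7.3400

(-9.2119, 10.3260, 1.4880, 7.3400)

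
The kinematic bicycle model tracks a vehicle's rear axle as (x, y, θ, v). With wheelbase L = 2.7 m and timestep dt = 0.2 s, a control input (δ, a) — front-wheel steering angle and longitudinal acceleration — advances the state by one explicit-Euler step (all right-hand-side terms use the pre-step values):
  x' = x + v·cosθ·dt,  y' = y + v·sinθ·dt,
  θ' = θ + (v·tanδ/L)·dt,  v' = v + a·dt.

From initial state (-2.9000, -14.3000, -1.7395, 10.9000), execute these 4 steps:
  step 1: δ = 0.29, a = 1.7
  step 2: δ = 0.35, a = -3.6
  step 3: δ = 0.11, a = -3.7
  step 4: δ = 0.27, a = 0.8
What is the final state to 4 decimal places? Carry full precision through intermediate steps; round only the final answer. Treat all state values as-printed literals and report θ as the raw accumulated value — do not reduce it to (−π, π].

(-1.4586, -22.3988, -0.9081, 9.9400)

after step 1 (δ=0.29, a=1.7): (-3.266032, -16.449051, -1.498559, 11.240000)
after step 2 (δ=0.35, a=-3.6): (-3.103784, -18.691188, -1.194639, 10.520000)
after step 3 (δ=0.11, a=-3.7): (-2.330882, -20.648083, -1.108573, 9.780000)
after step 4 (δ=0.27, a=0.8): (-1.458626, -22.398827, -0.908077, 9.940000)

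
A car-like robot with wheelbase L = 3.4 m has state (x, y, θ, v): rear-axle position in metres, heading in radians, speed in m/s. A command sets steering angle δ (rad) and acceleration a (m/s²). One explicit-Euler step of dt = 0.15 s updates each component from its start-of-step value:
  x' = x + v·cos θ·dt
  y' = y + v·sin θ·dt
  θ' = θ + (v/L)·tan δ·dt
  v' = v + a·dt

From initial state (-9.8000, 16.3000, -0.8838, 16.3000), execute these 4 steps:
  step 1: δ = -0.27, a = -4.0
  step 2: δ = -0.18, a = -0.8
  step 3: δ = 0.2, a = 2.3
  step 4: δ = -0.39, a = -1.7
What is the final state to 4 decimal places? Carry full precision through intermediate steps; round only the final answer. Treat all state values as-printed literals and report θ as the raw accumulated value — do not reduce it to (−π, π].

after step 1 (δ=-0.27, a=-4.0): (-8.249338, 14.409637, -1.082822, 15.700000)
after step 2 (δ=-0.18, a=-0.8): (-7.145224, 12.329503, -1.208862, 15.580000)
after step 3 (δ=0.2, a=2.3): (-6.317731, 10.143908, -1.069529, 15.925000)
after step 4 (δ=-0.39, a=-1.7): (-5.169847, 8.049036, -1.358325, 15.670000)

(-5.1698, 8.0490, -1.3583, 15.6700)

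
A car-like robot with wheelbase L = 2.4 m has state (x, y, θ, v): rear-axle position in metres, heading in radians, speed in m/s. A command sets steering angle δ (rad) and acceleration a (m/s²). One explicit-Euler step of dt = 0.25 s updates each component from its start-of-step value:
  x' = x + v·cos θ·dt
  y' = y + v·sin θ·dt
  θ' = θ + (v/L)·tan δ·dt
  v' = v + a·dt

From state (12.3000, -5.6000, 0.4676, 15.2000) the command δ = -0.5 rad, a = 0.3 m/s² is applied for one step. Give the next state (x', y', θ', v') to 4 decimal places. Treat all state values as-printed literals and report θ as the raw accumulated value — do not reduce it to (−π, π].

(15.6921, -3.8872, -0.3974, 15.2750)

x' = 12.3000 + 15.2000·cos(0.4676)·0.25 = 15.6921
y' = -5.6000 + 15.2000·sin(0.4676)·0.25 = -3.8872
θ' = 0.4676 + (15.2000/2.4)·tan(-0.5)·0.25 = -0.3974
v' = 15.2000 + 0.3000·0.25 = 15.2750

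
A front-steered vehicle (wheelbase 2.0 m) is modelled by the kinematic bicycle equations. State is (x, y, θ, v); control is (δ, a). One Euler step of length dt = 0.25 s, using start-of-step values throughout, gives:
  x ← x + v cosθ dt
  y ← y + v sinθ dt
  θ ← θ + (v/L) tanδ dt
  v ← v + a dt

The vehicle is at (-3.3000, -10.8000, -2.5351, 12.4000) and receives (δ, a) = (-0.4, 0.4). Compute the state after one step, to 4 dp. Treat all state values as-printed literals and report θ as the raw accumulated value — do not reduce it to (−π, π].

(-5.8471, -12.5670, -3.1904, 12.5000)

x' = -3.3000 + 12.4000·cos(-2.5351)·0.25 = -5.8471
y' = -10.8000 + 12.4000·sin(-2.5351)·0.25 = -12.5670
θ' = -2.5351 + (12.4000/2.0)·tan(-0.4)·0.25 = -3.1904
v' = 12.4000 + 0.4000·0.25 = 12.5000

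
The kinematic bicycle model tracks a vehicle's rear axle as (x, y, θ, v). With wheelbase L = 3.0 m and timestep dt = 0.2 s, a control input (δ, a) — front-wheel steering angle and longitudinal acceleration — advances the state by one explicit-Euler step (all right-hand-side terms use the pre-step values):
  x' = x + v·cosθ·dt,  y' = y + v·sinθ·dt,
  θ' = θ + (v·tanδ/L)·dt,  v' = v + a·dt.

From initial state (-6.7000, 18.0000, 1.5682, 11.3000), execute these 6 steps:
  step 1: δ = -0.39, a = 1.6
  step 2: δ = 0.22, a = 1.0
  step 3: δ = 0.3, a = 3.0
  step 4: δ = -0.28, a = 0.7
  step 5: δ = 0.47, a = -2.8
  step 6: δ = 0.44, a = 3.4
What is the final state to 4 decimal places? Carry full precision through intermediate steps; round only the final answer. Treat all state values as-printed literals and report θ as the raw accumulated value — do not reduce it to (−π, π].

after step 1 (δ=-0.39, a=1.6): (-6.694132, 20.259992, 1.258539, 11.620000)
after step 2 (δ=0.22, a=1.0): (-5.980181, 22.471609, 1.431769, 11.820000)
after step 3 (δ=0.3, a=3.0): (-5.652579, 24.812800, 1.675526, 12.420000)
after step 4 (δ=-0.28, a=0.7): (-5.912252, 27.283190, 1.437431, 12.560000)
after step 5 (δ=0.47, a=-2.8): (-5.578231, 29.772883, 1.862768, 12.000000)
after step 6 (δ=0.44, a=3.4): (-6.269049, 32.071311, 2.239392, 12.680000)

(-6.2690, 32.0713, 2.2394, 12.6800)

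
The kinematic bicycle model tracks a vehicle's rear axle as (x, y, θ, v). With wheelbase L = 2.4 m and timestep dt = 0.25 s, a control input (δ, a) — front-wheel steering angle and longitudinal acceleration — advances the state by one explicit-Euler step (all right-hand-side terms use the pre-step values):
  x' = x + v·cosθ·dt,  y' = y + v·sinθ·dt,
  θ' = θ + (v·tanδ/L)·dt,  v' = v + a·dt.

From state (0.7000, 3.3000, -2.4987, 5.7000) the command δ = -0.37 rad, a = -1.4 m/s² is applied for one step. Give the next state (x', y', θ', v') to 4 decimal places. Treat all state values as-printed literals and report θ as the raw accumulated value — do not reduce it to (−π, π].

(-0.4405, 2.4457, -2.7290, 5.3500)

x' = 0.7000 + 5.7000·cos(-2.4987)·0.25 = -0.4405
y' = 3.3000 + 5.7000·sin(-2.4987)·0.25 = 2.4457
θ' = -2.4987 + (5.7000/2.4)·tan(-0.37)·0.25 = -2.7290
v' = 5.7000 − 1.4000·0.25 = 5.3500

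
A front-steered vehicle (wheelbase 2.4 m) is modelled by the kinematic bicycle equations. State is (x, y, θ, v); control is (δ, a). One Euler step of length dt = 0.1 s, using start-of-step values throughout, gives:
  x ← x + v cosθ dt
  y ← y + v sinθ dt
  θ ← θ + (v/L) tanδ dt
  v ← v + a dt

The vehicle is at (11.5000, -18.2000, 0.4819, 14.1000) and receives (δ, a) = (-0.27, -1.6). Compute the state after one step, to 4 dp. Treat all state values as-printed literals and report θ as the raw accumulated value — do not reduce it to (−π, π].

(12.7494, -17.5465, 0.3193, 13.9400)

x' = 11.5000 + 14.1000·cos(0.4819)·0.1 = 12.7494
y' = -18.2000 + 14.1000·sin(0.4819)·0.1 = -17.5465
θ' = 0.4819 + (14.1000/2.4)·tan(-0.27)·0.1 = 0.3193
v' = 14.1000 − 1.6000·0.1 = 13.9400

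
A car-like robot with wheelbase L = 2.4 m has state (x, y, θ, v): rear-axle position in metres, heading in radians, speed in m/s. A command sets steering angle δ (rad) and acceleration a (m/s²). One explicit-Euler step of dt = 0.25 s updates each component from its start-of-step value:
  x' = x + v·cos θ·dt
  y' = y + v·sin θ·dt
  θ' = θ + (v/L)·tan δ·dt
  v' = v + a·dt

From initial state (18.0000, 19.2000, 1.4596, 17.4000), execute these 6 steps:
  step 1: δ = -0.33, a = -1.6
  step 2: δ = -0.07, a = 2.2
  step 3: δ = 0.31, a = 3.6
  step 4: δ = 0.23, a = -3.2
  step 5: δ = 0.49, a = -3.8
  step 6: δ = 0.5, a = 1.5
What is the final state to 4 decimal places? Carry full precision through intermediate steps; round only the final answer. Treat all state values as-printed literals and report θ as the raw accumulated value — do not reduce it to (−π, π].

after step 1 (δ=-0.33, a=-1.6): (18.482708, 23.523135, 0.838774, 17.000000)
after step 2 (δ=-0.07, a=2.2): (21.323304, 26.684387, 0.714612, 17.550000)
after step 3 (δ=0.31, a=3.6): (24.637390, 29.559624, 1.300211, 18.450000)
after step 4 (δ=0.23, a=-3.2): (25.870289, 34.004297, 1.750205, 17.650000)
after step 5 (δ=0.49, a=-3.8): (25.082887, 38.345973, 2.730862, 16.700000)
after step 6 (δ=0.5, a=1.5): (21.255124, 40.012965, 3.681201, 17.075000)

(21.2551, 40.0130, 3.6812, 17.0750)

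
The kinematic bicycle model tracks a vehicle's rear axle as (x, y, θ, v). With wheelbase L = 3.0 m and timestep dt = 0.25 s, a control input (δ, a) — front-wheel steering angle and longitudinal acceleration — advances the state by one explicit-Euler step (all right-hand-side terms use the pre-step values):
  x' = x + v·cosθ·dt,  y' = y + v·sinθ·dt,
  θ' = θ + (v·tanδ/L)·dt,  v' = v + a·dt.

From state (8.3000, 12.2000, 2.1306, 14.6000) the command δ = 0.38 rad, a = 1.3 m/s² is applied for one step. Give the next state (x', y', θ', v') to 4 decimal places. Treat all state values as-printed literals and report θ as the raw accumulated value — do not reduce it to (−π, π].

x' = 8.3000 + 14.6000·cos(2.1306)·0.25 = 6.3618
y' = 12.2000 + 14.6000·sin(2.1306)·0.25 = 15.2929
θ' = 2.1306 + (14.6000/3.0)·tan(0.38)·0.25 = 2.6166
v' = 14.6000 + 1.3000·0.25 = 14.9250

(6.3618, 15.2929, 2.6166, 14.9250)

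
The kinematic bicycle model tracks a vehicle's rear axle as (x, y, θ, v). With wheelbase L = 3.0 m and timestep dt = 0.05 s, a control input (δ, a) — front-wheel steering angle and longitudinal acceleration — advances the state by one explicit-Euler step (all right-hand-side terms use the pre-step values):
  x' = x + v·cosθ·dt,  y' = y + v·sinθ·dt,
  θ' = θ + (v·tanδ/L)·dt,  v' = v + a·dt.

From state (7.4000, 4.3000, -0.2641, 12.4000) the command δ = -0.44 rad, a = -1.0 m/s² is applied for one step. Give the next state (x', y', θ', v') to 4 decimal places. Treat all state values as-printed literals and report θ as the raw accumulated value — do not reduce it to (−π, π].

x' = 7.4000 + 12.4000·cos(-0.2641)·0.05 = 7.9985
y' = 4.3000 + 12.4000·sin(-0.2641)·0.05 = 4.1382
θ' = -0.2641 + (12.4000/3.0)·tan(-0.44)·0.05 = -0.3614
v' = 12.4000 − 1.0000·0.05 = 12.3500

(7.9985, 4.1382, -0.3614, 12.3500)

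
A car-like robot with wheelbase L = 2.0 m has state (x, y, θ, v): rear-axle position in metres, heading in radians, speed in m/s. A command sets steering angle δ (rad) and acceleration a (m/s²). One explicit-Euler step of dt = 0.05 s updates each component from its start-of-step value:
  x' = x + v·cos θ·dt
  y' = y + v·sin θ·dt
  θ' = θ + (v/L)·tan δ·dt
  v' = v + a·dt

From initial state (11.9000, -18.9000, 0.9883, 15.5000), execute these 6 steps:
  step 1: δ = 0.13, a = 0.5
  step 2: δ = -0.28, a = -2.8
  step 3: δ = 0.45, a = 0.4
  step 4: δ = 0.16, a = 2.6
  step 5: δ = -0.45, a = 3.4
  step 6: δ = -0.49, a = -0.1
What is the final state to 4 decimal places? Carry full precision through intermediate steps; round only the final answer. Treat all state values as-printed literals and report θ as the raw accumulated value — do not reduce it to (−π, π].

after step 1 (δ=0.13, a=0.5): (12.326335, -18.252804, 1.038961, 15.525000)
after step 2 (δ=-0.28, a=-2.8): (12.719984, -17.583771, 0.927354, 15.385000)
after step 3 (δ=0.45, a=0.4): (13.181499, -16.968344, 1.113149, 15.405000)
after step 4 (δ=0.16, a=2.6): (13.521825, -16.277357, 1.175300, 15.535000)
after step 5 (δ=-0.45, a=3.4): (13.821081, -15.560568, 0.987693, 15.705000)
after step 6 (δ=-0.49, a=-0.1): (14.253452, -14.905074, 0.778272, 15.700000)

(14.2535, -14.9051, 0.7783, 15.7000)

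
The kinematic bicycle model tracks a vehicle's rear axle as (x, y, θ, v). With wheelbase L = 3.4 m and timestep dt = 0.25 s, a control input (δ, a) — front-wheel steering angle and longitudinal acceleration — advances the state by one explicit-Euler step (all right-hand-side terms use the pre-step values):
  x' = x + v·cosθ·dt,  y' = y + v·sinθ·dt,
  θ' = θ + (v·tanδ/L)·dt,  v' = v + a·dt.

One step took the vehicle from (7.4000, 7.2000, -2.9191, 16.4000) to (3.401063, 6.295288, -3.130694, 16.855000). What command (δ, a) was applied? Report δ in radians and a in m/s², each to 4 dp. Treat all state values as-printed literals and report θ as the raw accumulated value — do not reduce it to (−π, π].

δ = -0.1737, a = 1.8200

a = (v'−v)/dt = (0.455000)/0.25 = 1.8200
Δθ = θ'−θ = -0.211594;  (v·dt/L) = 16.4000·0.25/3.4 = 1.205882
tan δ = Δθ·L/(v·dt) = -0.175468  →  δ = -0.1737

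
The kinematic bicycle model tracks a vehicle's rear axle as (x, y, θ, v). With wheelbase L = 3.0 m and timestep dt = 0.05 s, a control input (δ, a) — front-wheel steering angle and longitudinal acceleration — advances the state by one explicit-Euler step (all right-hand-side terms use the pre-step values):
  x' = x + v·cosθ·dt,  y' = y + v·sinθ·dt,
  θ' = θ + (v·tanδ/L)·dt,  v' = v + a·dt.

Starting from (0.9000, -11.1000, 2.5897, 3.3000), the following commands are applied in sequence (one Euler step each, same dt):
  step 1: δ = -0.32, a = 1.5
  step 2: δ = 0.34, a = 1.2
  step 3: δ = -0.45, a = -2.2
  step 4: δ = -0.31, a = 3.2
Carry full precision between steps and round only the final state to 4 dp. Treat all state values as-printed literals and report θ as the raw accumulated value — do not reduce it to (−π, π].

(0.3318, -10.7418, 2.5460, 3.4850)

after step 1 (δ=-0.32, a=1.5): (0.759497, -11.013491, 2.571474, 3.375000)
after step 2 (δ=0.34, a=1.2): (0.617437, -10.922411, 2.591371, 3.435000)
after step 3 (δ=-0.45, a=-2.2): (0.471036, -10.832607, 2.563716, 3.325000)
after step 4 (δ=-0.31, a=3.2): (0.331781, -10.741793, 2.545965, 3.485000)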